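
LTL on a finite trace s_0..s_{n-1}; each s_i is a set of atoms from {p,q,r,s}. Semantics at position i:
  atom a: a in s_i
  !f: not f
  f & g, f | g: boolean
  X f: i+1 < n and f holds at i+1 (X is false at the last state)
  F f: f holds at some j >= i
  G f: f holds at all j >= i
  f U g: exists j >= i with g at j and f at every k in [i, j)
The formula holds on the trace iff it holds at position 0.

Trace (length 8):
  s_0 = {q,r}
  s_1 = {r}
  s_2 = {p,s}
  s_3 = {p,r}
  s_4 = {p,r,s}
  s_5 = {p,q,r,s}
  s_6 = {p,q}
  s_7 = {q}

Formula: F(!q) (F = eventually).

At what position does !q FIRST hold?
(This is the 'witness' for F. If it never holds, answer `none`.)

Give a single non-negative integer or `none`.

Answer: 1

Derivation:
s_0={q,r}: !q=False q=True
s_1={r}: !q=True q=False
s_2={p,s}: !q=True q=False
s_3={p,r}: !q=True q=False
s_4={p,r,s}: !q=True q=False
s_5={p,q,r,s}: !q=False q=True
s_6={p,q}: !q=False q=True
s_7={q}: !q=False q=True
F(!q) holds; first witness at position 1.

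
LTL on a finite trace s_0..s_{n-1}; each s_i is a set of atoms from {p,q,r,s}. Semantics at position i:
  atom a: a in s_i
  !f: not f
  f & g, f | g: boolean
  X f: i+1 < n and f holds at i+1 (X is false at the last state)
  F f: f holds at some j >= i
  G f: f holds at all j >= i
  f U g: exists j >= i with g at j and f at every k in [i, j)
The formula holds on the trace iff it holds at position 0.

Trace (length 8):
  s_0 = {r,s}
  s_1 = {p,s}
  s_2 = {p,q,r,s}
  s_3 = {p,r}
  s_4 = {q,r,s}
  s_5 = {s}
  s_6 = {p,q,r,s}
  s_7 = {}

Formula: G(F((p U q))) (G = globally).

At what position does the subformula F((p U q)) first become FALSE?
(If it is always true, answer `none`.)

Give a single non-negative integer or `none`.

s_0={r,s}: F((p U q))=True (p U q)=False p=False q=False
s_1={p,s}: F((p U q))=True (p U q)=True p=True q=False
s_2={p,q,r,s}: F((p U q))=True (p U q)=True p=True q=True
s_3={p,r}: F((p U q))=True (p U q)=True p=True q=False
s_4={q,r,s}: F((p U q))=True (p U q)=True p=False q=True
s_5={s}: F((p U q))=True (p U q)=False p=False q=False
s_6={p,q,r,s}: F((p U q))=True (p U q)=True p=True q=True
s_7={}: F((p U q))=False (p U q)=False p=False q=False
G(F((p U q))) holds globally = False
First violation at position 7.

Answer: 7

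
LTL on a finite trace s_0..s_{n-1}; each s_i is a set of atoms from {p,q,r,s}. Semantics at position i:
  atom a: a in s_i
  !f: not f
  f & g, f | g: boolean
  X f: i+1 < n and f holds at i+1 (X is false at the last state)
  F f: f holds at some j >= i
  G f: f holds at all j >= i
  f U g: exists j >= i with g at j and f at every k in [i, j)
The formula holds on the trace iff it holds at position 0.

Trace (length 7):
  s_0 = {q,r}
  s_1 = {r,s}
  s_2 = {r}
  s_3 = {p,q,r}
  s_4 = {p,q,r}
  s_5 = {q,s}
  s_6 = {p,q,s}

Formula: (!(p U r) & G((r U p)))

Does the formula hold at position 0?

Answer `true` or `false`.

s_0={q,r}: (!(p U r) & G((r U p)))=False !(p U r)=False (p U r)=True p=False r=True G((r U p))=False (r U p)=True
s_1={r,s}: (!(p U r) & G((r U p)))=False !(p U r)=False (p U r)=True p=False r=True G((r U p))=False (r U p)=True
s_2={r}: (!(p U r) & G((r U p)))=False !(p U r)=False (p U r)=True p=False r=True G((r U p))=False (r U p)=True
s_3={p,q,r}: (!(p U r) & G((r U p)))=False !(p U r)=False (p U r)=True p=True r=True G((r U p))=False (r U p)=True
s_4={p,q,r}: (!(p U r) & G((r U p)))=False !(p U r)=False (p U r)=True p=True r=True G((r U p))=False (r U p)=True
s_5={q,s}: (!(p U r) & G((r U p)))=False !(p U r)=True (p U r)=False p=False r=False G((r U p))=False (r U p)=False
s_6={p,q,s}: (!(p U r) & G((r U p)))=True !(p U r)=True (p U r)=False p=True r=False G((r U p))=True (r U p)=True

Answer: false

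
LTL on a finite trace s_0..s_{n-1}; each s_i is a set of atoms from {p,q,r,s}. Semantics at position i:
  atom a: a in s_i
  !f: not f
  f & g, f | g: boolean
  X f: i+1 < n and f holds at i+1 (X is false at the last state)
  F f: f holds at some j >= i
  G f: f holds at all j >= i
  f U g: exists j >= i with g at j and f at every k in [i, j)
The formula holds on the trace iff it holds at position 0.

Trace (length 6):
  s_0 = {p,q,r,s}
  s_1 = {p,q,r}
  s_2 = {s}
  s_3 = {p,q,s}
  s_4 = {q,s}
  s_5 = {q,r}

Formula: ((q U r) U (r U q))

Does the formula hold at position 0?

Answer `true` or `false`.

s_0={p,q,r,s}: ((q U r) U (r U q))=True (q U r)=True q=True r=True (r U q)=True
s_1={p,q,r}: ((q U r) U (r U q))=True (q U r)=True q=True r=True (r U q)=True
s_2={s}: ((q U r) U (r U q))=False (q U r)=False q=False r=False (r U q)=False
s_3={p,q,s}: ((q U r) U (r U q))=True (q U r)=True q=True r=False (r U q)=True
s_4={q,s}: ((q U r) U (r U q))=True (q U r)=True q=True r=False (r U q)=True
s_5={q,r}: ((q U r) U (r U q))=True (q U r)=True q=True r=True (r U q)=True

Answer: true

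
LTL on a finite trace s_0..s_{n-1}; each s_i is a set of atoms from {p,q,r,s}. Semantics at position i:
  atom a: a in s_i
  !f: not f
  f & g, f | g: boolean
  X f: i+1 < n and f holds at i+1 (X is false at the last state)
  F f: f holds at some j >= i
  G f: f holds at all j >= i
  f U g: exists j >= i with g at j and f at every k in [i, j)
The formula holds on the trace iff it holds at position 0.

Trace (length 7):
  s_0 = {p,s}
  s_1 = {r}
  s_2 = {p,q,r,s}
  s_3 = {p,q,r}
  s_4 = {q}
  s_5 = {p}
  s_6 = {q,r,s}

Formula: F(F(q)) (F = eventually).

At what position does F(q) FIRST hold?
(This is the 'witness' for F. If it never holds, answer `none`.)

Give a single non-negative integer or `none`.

s_0={p,s}: F(q)=True q=False
s_1={r}: F(q)=True q=False
s_2={p,q,r,s}: F(q)=True q=True
s_3={p,q,r}: F(q)=True q=True
s_4={q}: F(q)=True q=True
s_5={p}: F(q)=True q=False
s_6={q,r,s}: F(q)=True q=True
F(F(q)) holds; first witness at position 0.

Answer: 0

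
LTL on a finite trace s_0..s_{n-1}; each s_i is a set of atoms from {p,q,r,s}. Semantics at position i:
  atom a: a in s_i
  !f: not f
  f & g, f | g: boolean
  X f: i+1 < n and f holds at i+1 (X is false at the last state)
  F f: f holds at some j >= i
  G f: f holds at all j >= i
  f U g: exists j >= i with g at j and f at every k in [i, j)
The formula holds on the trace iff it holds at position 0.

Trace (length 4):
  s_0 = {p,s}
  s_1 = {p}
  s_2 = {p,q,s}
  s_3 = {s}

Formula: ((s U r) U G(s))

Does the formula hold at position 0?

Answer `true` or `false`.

s_0={p,s}: ((s U r) U G(s))=False (s U r)=False s=True r=False G(s)=False
s_1={p}: ((s U r) U G(s))=False (s U r)=False s=False r=False G(s)=False
s_2={p,q,s}: ((s U r) U G(s))=True (s U r)=False s=True r=False G(s)=True
s_3={s}: ((s U r) U G(s))=True (s U r)=False s=True r=False G(s)=True

Answer: false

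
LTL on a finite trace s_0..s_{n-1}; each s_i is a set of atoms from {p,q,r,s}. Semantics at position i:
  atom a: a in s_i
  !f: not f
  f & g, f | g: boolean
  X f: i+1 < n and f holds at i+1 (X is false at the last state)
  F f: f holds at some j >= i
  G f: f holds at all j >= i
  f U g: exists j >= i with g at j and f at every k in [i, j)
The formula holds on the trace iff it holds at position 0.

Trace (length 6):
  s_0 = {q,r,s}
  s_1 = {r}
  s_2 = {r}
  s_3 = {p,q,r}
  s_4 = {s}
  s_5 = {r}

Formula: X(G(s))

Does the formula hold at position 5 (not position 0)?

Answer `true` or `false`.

Answer: false

Derivation:
s_0={q,r,s}: X(G(s))=False G(s)=False s=True
s_1={r}: X(G(s))=False G(s)=False s=False
s_2={r}: X(G(s))=False G(s)=False s=False
s_3={p,q,r}: X(G(s))=False G(s)=False s=False
s_4={s}: X(G(s))=False G(s)=False s=True
s_5={r}: X(G(s))=False G(s)=False s=False
Evaluating at position 5: result = False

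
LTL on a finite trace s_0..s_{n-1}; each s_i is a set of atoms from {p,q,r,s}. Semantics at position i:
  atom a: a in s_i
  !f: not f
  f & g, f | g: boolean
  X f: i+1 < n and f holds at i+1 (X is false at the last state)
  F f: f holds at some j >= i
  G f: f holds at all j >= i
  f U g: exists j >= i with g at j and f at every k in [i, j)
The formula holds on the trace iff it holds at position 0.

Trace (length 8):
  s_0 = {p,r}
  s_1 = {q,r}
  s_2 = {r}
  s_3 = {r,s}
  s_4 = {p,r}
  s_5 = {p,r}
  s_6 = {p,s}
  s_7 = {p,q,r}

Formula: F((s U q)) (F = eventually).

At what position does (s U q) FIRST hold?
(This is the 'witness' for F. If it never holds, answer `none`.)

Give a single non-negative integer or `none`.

Answer: 1

Derivation:
s_0={p,r}: (s U q)=False s=False q=False
s_1={q,r}: (s U q)=True s=False q=True
s_2={r}: (s U q)=False s=False q=False
s_3={r,s}: (s U q)=False s=True q=False
s_4={p,r}: (s U q)=False s=False q=False
s_5={p,r}: (s U q)=False s=False q=False
s_6={p,s}: (s U q)=True s=True q=False
s_7={p,q,r}: (s U q)=True s=False q=True
F((s U q)) holds; first witness at position 1.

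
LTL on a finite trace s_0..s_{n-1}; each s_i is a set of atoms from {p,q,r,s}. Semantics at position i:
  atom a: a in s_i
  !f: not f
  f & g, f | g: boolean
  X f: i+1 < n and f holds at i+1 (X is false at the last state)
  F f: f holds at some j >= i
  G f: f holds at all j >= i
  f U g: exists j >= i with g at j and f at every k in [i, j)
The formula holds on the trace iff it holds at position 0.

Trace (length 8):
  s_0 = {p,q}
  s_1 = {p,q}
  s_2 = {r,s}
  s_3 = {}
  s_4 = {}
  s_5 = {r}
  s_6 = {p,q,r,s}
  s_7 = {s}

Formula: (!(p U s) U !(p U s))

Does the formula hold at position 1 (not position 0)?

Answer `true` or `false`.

s_0={p,q}: (!(p U s) U !(p U s))=False !(p U s)=False (p U s)=True p=True s=False
s_1={p,q}: (!(p U s) U !(p U s))=False !(p U s)=False (p U s)=True p=True s=False
s_2={r,s}: (!(p U s) U !(p U s))=False !(p U s)=False (p U s)=True p=False s=True
s_3={}: (!(p U s) U !(p U s))=True !(p U s)=True (p U s)=False p=False s=False
s_4={}: (!(p U s) U !(p U s))=True !(p U s)=True (p U s)=False p=False s=False
s_5={r}: (!(p U s) U !(p U s))=True !(p U s)=True (p U s)=False p=False s=False
s_6={p,q,r,s}: (!(p U s) U !(p U s))=False !(p U s)=False (p U s)=True p=True s=True
s_7={s}: (!(p U s) U !(p U s))=False !(p U s)=False (p U s)=True p=False s=True
Evaluating at position 1: result = False

Answer: false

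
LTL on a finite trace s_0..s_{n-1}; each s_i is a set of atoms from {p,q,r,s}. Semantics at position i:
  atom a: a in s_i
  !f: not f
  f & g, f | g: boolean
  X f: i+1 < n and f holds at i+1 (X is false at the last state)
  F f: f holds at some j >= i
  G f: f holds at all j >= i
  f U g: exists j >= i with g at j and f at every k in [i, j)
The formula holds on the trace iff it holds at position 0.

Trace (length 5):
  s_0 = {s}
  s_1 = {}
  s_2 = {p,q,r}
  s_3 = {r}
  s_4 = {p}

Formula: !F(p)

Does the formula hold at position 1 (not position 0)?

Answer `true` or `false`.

s_0={s}: !F(p)=False F(p)=True p=False
s_1={}: !F(p)=False F(p)=True p=False
s_2={p,q,r}: !F(p)=False F(p)=True p=True
s_3={r}: !F(p)=False F(p)=True p=False
s_4={p}: !F(p)=False F(p)=True p=True
Evaluating at position 1: result = False

Answer: false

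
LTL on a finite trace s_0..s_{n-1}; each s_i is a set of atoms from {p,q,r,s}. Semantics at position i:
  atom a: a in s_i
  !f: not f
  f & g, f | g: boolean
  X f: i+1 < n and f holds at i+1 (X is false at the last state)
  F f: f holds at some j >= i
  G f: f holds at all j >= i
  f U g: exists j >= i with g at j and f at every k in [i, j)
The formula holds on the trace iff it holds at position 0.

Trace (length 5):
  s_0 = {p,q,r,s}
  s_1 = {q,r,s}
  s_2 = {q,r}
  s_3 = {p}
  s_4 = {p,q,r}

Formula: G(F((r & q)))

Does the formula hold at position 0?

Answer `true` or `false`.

s_0={p,q,r,s}: G(F((r & q)))=True F((r & q))=True (r & q)=True r=True q=True
s_1={q,r,s}: G(F((r & q)))=True F((r & q))=True (r & q)=True r=True q=True
s_2={q,r}: G(F((r & q)))=True F((r & q))=True (r & q)=True r=True q=True
s_3={p}: G(F((r & q)))=True F((r & q))=True (r & q)=False r=False q=False
s_4={p,q,r}: G(F((r & q)))=True F((r & q))=True (r & q)=True r=True q=True

Answer: true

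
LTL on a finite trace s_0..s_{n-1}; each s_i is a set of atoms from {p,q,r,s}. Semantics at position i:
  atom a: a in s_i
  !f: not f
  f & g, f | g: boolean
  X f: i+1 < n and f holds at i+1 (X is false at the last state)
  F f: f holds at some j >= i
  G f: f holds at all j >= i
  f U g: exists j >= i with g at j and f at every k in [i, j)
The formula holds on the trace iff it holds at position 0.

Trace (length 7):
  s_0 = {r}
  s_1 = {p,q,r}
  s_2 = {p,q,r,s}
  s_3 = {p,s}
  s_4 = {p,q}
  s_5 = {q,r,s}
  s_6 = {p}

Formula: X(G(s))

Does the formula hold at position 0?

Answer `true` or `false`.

Answer: false

Derivation:
s_0={r}: X(G(s))=False G(s)=False s=False
s_1={p,q,r}: X(G(s))=False G(s)=False s=False
s_2={p,q,r,s}: X(G(s))=False G(s)=False s=True
s_3={p,s}: X(G(s))=False G(s)=False s=True
s_4={p,q}: X(G(s))=False G(s)=False s=False
s_5={q,r,s}: X(G(s))=False G(s)=False s=True
s_6={p}: X(G(s))=False G(s)=False s=False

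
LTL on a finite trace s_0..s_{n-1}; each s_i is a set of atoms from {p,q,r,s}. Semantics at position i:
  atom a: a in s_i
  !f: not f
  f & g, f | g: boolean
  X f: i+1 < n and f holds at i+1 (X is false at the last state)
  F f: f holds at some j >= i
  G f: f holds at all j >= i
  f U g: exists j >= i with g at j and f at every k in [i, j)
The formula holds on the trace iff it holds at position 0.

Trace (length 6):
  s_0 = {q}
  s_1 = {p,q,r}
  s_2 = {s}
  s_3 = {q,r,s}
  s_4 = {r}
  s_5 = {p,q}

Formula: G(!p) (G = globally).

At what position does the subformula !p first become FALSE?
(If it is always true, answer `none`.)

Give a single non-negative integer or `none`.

s_0={q}: !p=True p=False
s_1={p,q,r}: !p=False p=True
s_2={s}: !p=True p=False
s_3={q,r,s}: !p=True p=False
s_4={r}: !p=True p=False
s_5={p,q}: !p=False p=True
G(!p) holds globally = False
First violation at position 1.

Answer: 1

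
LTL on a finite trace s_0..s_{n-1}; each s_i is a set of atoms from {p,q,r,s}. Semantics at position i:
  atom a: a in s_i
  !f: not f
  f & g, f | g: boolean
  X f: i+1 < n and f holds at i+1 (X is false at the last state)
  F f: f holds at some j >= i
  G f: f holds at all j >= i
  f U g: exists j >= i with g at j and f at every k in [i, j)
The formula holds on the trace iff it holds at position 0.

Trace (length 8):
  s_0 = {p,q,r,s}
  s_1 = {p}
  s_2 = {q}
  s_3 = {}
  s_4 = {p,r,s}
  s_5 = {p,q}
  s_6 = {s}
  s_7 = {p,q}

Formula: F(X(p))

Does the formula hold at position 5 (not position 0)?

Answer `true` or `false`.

Answer: true

Derivation:
s_0={p,q,r,s}: F(X(p))=True X(p)=True p=True
s_1={p}: F(X(p))=True X(p)=False p=True
s_2={q}: F(X(p))=True X(p)=False p=False
s_3={}: F(X(p))=True X(p)=True p=False
s_4={p,r,s}: F(X(p))=True X(p)=True p=True
s_5={p,q}: F(X(p))=True X(p)=False p=True
s_6={s}: F(X(p))=True X(p)=True p=False
s_7={p,q}: F(X(p))=False X(p)=False p=True
Evaluating at position 5: result = True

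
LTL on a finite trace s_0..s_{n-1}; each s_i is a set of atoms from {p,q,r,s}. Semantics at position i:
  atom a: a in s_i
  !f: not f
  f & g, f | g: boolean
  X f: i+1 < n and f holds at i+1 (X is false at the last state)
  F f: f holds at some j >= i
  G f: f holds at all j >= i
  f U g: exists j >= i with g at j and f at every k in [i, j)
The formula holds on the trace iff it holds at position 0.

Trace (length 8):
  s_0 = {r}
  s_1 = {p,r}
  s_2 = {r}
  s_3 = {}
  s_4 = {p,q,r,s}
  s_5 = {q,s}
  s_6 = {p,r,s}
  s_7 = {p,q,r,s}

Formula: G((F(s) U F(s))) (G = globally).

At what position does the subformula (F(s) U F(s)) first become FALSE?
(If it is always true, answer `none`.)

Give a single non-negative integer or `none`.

Answer: none

Derivation:
s_0={r}: (F(s) U F(s))=True F(s)=True s=False
s_1={p,r}: (F(s) U F(s))=True F(s)=True s=False
s_2={r}: (F(s) U F(s))=True F(s)=True s=False
s_3={}: (F(s) U F(s))=True F(s)=True s=False
s_4={p,q,r,s}: (F(s) U F(s))=True F(s)=True s=True
s_5={q,s}: (F(s) U F(s))=True F(s)=True s=True
s_6={p,r,s}: (F(s) U F(s))=True F(s)=True s=True
s_7={p,q,r,s}: (F(s) U F(s))=True F(s)=True s=True
G((F(s) U F(s))) holds globally = True
No violation — formula holds at every position.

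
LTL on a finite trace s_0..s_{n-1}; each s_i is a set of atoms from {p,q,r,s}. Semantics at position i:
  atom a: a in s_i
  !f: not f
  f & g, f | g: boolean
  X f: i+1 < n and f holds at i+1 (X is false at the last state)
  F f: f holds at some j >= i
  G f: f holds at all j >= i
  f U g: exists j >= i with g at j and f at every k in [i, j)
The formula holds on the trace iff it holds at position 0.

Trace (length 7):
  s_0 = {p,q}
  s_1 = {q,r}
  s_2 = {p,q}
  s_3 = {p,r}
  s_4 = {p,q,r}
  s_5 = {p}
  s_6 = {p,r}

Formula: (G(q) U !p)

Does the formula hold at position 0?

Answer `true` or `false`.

Answer: false

Derivation:
s_0={p,q}: (G(q) U !p)=False G(q)=False q=True !p=False p=True
s_1={q,r}: (G(q) U !p)=True G(q)=False q=True !p=True p=False
s_2={p,q}: (G(q) U !p)=False G(q)=False q=True !p=False p=True
s_3={p,r}: (G(q) U !p)=False G(q)=False q=False !p=False p=True
s_4={p,q,r}: (G(q) U !p)=False G(q)=False q=True !p=False p=True
s_5={p}: (G(q) U !p)=False G(q)=False q=False !p=False p=True
s_6={p,r}: (G(q) U !p)=False G(q)=False q=False !p=False p=True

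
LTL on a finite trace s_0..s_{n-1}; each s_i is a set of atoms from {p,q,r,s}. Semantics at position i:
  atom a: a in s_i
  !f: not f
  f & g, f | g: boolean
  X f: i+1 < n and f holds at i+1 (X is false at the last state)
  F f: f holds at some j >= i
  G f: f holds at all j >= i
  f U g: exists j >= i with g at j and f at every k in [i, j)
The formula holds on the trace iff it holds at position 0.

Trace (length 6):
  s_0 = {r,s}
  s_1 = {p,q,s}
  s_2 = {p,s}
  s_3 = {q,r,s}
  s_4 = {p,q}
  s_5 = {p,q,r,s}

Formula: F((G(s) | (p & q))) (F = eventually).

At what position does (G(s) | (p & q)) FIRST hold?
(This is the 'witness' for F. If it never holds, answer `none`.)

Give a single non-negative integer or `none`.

s_0={r,s}: (G(s) | (p & q))=False G(s)=False s=True (p & q)=False p=False q=False
s_1={p,q,s}: (G(s) | (p & q))=True G(s)=False s=True (p & q)=True p=True q=True
s_2={p,s}: (G(s) | (p & q))=False G(s)=False s=True (p & q)=False p=True q=False
s_3={q,r,s}: (G(s) | (p & q))=False G(s)=False s=True (p & q)=False p=False q=True
s_4={p,q}: (G(s) | (p & q))=True G(s)=False s=False (p & q)=True p=True q=True
s_5={p,q,r,s}: (G(s) | (p & q))=True G(s)=True s=True (p & q)=True p=True q=True
F((G(s) | (p & q))) holds; first witness at position 1.

Answer: 1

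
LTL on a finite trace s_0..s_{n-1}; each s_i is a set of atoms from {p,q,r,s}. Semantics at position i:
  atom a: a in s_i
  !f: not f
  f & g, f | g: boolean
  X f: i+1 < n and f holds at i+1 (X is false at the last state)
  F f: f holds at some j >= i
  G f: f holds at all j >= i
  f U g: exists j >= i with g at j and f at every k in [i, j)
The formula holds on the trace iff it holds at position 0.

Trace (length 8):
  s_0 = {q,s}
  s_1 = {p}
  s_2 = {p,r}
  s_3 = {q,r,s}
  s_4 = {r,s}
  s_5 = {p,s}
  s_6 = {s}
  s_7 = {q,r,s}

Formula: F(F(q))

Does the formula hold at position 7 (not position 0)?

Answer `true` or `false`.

s_0={q,s}: F(F(q))=True F(q)=True q=True
s_1={p}: F(F(q))=True F(q)=True q=False
s_2={p,r}: F(F(q))=True F(q)=True q=False
s_3={q,r,s}: F(F(q))=True F(q)=True q=True
s_4={r,s}: F(F(q))=True F(q)=True q=False
s_5={p,s}: F(F(q))=True F(q)=True q=False
s_6={s}: F(F(q))=True F(q)=True q=False
s_7={q,r,s}: F(F(q))=True F(q)=True q=True
Evaluating at position 7: result = True

Answer: true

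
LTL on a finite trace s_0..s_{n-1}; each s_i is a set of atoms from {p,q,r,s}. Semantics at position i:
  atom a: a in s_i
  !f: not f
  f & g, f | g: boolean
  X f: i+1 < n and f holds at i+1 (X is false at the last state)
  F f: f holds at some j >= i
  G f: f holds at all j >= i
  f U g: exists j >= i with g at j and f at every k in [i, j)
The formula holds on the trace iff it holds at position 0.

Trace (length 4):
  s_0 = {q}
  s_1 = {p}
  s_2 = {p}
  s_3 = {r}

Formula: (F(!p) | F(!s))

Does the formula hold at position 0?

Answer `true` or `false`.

s_0={q}: (F(!p) | F(!s))=True F(!p)=True !p=True p=False F(!s)=True !s=True s=False
s_1={p}: (F(!p) | F(!s))=True F(!p)=True !p=False p=True F(!s)=True !s=True s=False
s_2={p}: (F(!p) | F(!s))=True F(!p)=True !p=False p=True F(!s)=True !s=True s=False
s_3={r}: (F(!p) | F(!s))=True F(!p)=True !p=True p=False F(!s)=True !s=True s=False

Answer: true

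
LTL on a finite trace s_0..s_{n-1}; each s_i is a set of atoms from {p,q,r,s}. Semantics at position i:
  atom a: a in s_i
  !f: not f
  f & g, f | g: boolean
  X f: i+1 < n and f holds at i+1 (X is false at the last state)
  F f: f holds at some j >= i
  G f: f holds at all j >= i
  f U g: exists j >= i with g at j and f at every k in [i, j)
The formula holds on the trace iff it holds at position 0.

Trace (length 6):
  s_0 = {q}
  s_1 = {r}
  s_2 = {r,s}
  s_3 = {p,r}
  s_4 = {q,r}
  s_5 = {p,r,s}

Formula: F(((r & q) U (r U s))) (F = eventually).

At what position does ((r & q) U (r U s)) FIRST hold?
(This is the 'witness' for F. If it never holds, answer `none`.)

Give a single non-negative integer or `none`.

Answer: 1

Derivation:
s_0={q}: ((r & q) U (r U s))=False (r & q)=False r=False q=True (r U s)=False s=False
s_1={r}: ((r & q) U (r U s))=True (r & q)=False r=True q=False (r U s)=True s=False
s_2={r,s}: ((r & q) U (r U s))=True (r & q)=False r=True q=False (r U s)=True s=True
s_3={p,r}: ((r & q) U (r U s))=True (r & q)=False r=True q=False (r U s)=True s=False
s_4={q,r}: ((r & q) U (r U s))=True (r & q)=True r=True q=True (r U s)=True s=False
s_5={p,r,s}: ((r & q) U (r U s))=True (r & q)=False r=True q=False (r U s)=True s=True
F(((r & q) U (r U s))) holds; first witness at position 1.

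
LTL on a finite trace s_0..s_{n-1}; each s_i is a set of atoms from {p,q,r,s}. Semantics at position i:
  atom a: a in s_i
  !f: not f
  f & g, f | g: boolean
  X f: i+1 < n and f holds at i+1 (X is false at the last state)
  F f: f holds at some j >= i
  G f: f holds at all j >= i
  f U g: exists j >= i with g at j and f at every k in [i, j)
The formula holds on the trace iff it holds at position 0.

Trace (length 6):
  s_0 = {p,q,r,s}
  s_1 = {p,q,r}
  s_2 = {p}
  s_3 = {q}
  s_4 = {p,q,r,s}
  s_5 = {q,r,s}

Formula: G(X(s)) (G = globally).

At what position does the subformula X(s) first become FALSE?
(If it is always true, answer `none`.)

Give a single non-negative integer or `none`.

s_0={p,q,r,s}: X(s)=False s=True
s_1={p,q,r}: X(s)=False s=False
s_2={p}: X(s)=False s=False
s_3={q}: X(s)=True s=False
s_4={p,q,r,s}: X(s)=True s=True
s_5={q,r,s}: X(s)=False s=True
G(X(s)) holds globally = False
First violation at position 0.

Answer: 0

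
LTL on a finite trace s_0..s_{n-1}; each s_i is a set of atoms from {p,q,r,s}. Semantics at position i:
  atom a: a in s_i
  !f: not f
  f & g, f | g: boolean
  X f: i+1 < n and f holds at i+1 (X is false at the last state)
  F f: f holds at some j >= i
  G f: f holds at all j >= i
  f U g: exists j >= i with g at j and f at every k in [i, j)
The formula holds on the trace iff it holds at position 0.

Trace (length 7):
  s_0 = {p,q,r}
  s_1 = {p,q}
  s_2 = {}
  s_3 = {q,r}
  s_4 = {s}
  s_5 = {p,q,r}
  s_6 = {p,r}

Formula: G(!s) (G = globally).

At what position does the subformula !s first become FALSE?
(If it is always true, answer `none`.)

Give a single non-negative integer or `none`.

Answer: 4

Derivation:
s_0={p,q,r}: !s=True s=False
s_1={p,q}: !s=True s=False
s_2={}: !s=True s=False
s_3={q,r}: !s=True s=False
s_4={s}: !s=False s=True
s_5={p,q,r}: !s=True s=False
s_6={p,r}: !s=True s=False
G(!s) holds globally = False
First violation at position 4.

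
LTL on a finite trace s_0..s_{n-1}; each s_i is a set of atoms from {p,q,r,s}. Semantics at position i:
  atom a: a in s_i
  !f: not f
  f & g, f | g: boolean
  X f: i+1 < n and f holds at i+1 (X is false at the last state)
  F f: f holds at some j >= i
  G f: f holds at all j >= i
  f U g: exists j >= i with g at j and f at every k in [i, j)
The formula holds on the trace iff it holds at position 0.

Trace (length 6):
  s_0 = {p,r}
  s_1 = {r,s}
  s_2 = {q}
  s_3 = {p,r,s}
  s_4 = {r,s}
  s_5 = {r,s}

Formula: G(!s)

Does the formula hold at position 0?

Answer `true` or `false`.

Answer: false

Derivation:
s_0={p,r}: G(!s)=False !s=True s=False
s_1={r,s}: G(!s)=False !s=False s=True
s_2={q}: G(!s)=False !s=True s=False
s_3={p,r,s}: G(!s)=False !s=False s=True
s_4={r,s}: G(!s)=False !s=False s=True
s_5={r,s}: G(!s)=False !s=False s=True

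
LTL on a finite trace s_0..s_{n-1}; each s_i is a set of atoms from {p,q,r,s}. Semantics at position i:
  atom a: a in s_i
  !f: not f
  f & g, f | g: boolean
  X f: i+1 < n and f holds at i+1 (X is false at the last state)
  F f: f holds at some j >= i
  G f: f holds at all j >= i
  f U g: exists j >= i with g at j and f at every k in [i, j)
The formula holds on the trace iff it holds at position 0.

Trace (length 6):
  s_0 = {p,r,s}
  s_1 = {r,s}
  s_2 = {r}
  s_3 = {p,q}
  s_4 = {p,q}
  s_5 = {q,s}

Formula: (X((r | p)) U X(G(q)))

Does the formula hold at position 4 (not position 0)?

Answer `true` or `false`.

s_0={p,r,s}: (X((r | p)) U X(G(q)))=True X((r | p))=True (r | p)=True r=True p=True X(G(q))=False G(q)=False q=False
s_1={r,s}: (X((r | p)) U X(G(q)))=True X((r | p))=True (r | p)=True r=True p=False X(G(q))=False G(q)=False q=False
s_2={r}: (X((r | p)) U X(G(q)))=True X((r | p))=True (r | p)=True r=True p=False X(G(q))=True G(q)=False q=False
s_3={p,q}: (X((r | p)) U X(G(q)))=True X((r | p))=True (r | p)=True r=False p=True X(G(q))=True G(q)=True q=True
s_4={p,q}: (X((r | p)) U X(G(q)))=True X((r | p))=False (r | p)=True r=False p=True X(G(q))=True G(q)=True q=True
s_5={q,s}: (X((r | p)) U X(G(q)))=False X((r | p))=False (r | p)=False r=False p=False X(G(q))=False G(q)=True q=True
Evaluating at position 4: result = True

Answer: true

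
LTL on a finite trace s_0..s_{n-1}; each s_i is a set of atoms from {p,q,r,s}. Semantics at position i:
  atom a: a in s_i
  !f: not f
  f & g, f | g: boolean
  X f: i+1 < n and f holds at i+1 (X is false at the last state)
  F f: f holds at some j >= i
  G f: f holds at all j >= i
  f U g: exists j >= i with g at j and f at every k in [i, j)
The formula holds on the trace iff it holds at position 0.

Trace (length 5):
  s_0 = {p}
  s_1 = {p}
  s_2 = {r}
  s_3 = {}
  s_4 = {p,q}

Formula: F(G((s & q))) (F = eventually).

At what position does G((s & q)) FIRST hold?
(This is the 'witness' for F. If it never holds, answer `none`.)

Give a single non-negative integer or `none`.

s_0={p}: G((s & q))=False (s & q)=False s=False q=False
s_1={p}: G((s & q))=False (s & q)=False s=False q=False
s_2={r}: G((s & q))=False (s & q)=False s=False q=False
s_3={}: G((s & q))=False (s & q)=False s=False q=False
s_4={p,q}: G((s & q))=False (s & q)=False s=False q=True
F(G((s & q))) does not hold (no witness exists).

Answer: none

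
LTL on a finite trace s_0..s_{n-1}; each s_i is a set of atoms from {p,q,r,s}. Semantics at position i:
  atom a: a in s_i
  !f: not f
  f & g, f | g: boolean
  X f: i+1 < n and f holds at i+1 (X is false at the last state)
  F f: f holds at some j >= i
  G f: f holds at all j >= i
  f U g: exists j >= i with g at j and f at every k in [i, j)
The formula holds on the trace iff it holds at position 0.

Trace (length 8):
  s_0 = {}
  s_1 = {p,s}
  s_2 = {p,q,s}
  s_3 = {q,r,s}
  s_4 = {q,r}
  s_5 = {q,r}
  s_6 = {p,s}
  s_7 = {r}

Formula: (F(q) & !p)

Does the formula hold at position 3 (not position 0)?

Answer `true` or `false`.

s_0={}: (F(q) & !p)=True F(q)=True q=False !p=True p=False
s_1={p,s}: (F(q) & !p)=False F(q)=True q=False !p=False p=True
s_2={p,q,s}: (F(q) & !p)=False F(q)=True q=True !p=False p=True
s_3={q,r,s}: (F(q) & !p)=True F(q)=True q=True !p=True p=False
s_4={q,r}: (F(q) & !p)=True F(q)=True q=True !p=True p=False
s_5={q,r}: (F(q) & !p)=True F(q)=True q=True !p=True p=False
s_6={p,s}: (F(q) & !p)=False F(q)=False q=False !p=False p=True
s_7={r}: (F(q) & !p)=False F(q)=False q=False !p=True p=False
Evaluating at position 3: result = True

Answer: true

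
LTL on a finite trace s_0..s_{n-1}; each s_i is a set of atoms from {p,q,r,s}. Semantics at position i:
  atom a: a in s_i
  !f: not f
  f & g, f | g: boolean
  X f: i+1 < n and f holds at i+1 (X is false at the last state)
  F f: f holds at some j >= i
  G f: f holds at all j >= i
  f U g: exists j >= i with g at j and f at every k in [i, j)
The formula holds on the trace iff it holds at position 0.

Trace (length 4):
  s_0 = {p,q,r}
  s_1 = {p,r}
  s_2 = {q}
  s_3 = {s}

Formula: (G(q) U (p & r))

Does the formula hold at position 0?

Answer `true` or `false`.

Answer: true

Derivation:
s_0={p,q,r}: (G(q) U (p & r))=True G(q)=False q=True (p & r)=True p=True r=True
s_1={p,r}: (G(q) U (p & r))=True G(q)=False q=False (p & r)=True p=True r=True
s_2={q}: (G(q) U (p & r))=False G(q)=False q=True (p & r)=False p=False r=False
s_3={s}: (G(q) U (p & r))=False G(q)=False q=False (p & r)=False p=False r=False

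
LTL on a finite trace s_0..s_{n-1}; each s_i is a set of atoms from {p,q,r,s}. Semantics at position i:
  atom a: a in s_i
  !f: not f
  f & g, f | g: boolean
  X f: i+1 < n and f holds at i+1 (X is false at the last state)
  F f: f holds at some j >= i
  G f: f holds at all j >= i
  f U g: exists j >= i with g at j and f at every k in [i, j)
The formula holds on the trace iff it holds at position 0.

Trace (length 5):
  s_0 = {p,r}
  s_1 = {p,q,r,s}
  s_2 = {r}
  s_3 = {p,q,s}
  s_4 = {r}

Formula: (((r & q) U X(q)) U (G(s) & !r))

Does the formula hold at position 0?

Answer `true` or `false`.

Answer: false

Derivation:
s_0={p,r}: (((r & q) U X(q)) U (G(s) & !r))=False ((r & q) U X(q))=True (r & q)=False r=True q=False X(q)=True (G(s) & !r)=False G(s)=False s=False !r=False
s_1={p,q,r,s}: (((r & q) U X(q)) U (G(s) & !r))=False ((r & q) U X(q))=True (r & q)=True r=True q=True X(q)=False (G(s) & !r)=False G(s)=False s=True !r=False
s_2={r}: (((r & q) U X(q)) U (G(s) & !r))=False ((r & q) U X(q))=True (r & q)=False r=True q=False X(q)=True (G(s) & !r)=False G(s)=False s=False !r=False
s_3={p,q,s}: (((r & q) U X(q)) U (G(s) & !r))=False ((r & q) U X(q))=False (r & q)=False r=False q=True X(q)=False (G(s) & !r)=False G(s)=False s=True !r=True
s_4={r}: (((r & q) U X(q)) U (G(s) & !r))=False ((r & q) U X(q))=False (r & q)=False r=True q=False X(q)=False (G(s) & !r)=False G(s)=False s=False !r=False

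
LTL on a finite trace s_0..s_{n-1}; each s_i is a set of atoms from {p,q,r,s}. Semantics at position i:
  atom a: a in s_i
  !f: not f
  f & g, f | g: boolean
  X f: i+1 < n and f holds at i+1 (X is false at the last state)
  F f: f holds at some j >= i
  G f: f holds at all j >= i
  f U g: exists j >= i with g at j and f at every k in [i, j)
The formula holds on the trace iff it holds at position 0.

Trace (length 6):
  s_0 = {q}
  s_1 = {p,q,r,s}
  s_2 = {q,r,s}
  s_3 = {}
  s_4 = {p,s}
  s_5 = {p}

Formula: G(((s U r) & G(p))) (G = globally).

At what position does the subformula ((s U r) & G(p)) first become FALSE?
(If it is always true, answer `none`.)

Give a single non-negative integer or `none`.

Answer: 0

Derivation:
s_0={q}: ((s U r) & G(p))=False (s U r)=False s=False r=False G(p)=False p=False
s_1={p,q,r,s}: ((s U r) & G(p))=False (s U r)=True s=True r=True G(p)=False p=True
s_2={q,r,s}: ((s U r) & G(p))=False (s U r)=True s=True r=True G(p)=False p=False
s_3={}: ((s U r) & G(p))=False (s U r)=False s=False r=False G(p)=False p=False
s_4={p,s}: ((s U r) & G(p))=False (s U r)=False s=True r=False G(p)=True p=True
s_5={p}: ((s U r) & G(p))=False (s U r)=False s=False r=False G(p)=True p=True
G(((s U r) & G(p))) holds globally = False
First violation at position 0.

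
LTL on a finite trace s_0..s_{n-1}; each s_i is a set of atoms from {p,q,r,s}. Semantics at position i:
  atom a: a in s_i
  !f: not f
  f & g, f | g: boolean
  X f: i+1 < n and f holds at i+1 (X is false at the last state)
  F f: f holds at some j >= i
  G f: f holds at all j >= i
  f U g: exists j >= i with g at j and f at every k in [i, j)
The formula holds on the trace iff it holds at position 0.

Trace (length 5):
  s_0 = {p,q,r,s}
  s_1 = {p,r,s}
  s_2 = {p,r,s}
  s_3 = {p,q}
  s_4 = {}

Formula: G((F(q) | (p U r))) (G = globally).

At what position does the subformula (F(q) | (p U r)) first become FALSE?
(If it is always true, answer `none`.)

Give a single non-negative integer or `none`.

Answer: 4

Derivation:
s_0={p,q,r,s}: (F(q) | (p U r))=True F(q)=True q=True (p U r)=True p=True r=True
s_1={p,r,s}: (F(q) | (p U r))=True F(q)=True q=False (p U r)=True p=True r=True
s_2={p,r,s}: (F(q) | (p U r))=True F(q)=True q=False (p U r)=True p=True r=True
s_3={p,q}: (F(q) | (p U r))=True F(q)=True q=True (p U r)=False p=True r=False
s_4={}: (F(q) | (p U r))=False F(q)=False q=False (p U r)=False p=False r=False
G((F(q) | (p U r))) holds globally = False
First violation at position 4.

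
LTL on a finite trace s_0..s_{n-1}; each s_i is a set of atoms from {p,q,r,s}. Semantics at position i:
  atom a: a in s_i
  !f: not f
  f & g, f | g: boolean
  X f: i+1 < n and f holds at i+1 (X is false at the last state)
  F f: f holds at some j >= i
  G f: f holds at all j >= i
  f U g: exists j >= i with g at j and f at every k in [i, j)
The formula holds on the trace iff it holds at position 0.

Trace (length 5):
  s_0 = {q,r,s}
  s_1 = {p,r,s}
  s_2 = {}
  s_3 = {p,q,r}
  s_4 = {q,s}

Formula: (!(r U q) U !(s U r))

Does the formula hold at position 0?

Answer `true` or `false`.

s_0={q,r,s}: (!(r U q) U !(s U r))=False !(r U q)=False (r U q)=True r=True q=True !(s U r)=False (s U r)=True s=True
s_1={p,r,s}: (!(r U q) U !(s U r))=True !(r U q)=True (r U q)=False r=True q=False !(s U r)=False (s U r)=True s=True
s_2={}: (!(r U q) U !(s U r))=True !(r U q)=True (r U q)=False r=False q=False !(s U r)=True (s U r)=False s=False
s_3={p,q,r}: (!(r U q) U !(s U r))=False !(r U q)=False (r U q)=True r=True q=True !(s U r)=False (s U r)=True s=False
s_4={q,s}: (!(r U q) U !(s U r))=True !(r U q)=False (r U q)=True r=False q=True !(s U r)=True (s U r)=False s=True

Answer: false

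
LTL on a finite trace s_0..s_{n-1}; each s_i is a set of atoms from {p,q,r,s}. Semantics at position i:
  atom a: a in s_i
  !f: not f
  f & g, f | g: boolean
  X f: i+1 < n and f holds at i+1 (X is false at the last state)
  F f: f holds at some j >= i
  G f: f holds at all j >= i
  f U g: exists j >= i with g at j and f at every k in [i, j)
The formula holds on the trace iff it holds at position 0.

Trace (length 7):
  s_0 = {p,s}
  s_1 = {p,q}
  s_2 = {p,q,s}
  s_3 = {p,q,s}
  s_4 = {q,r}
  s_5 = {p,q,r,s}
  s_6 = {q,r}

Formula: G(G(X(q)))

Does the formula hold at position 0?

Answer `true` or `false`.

Answer: false

Derivation:
s_0={p,s}: G(G(X(q)))=False G(X(q))=False X(q)=True q=False
s_1={p,q}: G(G(X(q)))=False G(X(q))=False X(q)=True q=True
s_2={p,q,s}: G(G(X(q)))=False G(X(q))=False X(q)=True q=True
s_3={p,q,s}: G(G(X(q)))=False G(X(q))=False X(q)=True q=True
s_4={q,r}: G(G(X(q)))=False G(X(q))=False X(q)=True q=True
s_5={p,q,r,s}: G(G(X(q)))=False G(X(q))=False X(q)=True q=True
s_6={q,r}: G(G(X(q)))=False G(X(q))=False X(q)=False q=True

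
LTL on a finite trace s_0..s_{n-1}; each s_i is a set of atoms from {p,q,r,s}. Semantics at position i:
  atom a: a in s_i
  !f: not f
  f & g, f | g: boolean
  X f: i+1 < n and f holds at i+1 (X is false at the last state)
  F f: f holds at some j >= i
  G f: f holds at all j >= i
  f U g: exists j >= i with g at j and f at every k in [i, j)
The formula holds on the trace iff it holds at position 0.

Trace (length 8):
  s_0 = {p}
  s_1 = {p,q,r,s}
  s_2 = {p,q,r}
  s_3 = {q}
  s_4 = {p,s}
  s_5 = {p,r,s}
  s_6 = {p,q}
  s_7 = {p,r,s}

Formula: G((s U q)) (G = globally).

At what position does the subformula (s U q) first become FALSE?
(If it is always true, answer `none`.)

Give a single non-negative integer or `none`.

Answer: 0

Derivation:
s_0={p}: (s U q)=False s=False q=False
s_1={p,q,r,s}: (s U q)=True s=True q=True
s_2={p,q,r}: (s U q)=True s=False q=True
s_3={q}: (s U q)=True s=False q=True
s_4={p,s}: (s U q)=True s=True q=False
s_5={p,r,s}: (s U q)=True s=True q=False
s_6={p,q}: (s U q)=True s=False q=True
s_7={p,r,s}: (s U q)=False s=True q=False
G((s U q)) holds globally = False
First violation at position 0.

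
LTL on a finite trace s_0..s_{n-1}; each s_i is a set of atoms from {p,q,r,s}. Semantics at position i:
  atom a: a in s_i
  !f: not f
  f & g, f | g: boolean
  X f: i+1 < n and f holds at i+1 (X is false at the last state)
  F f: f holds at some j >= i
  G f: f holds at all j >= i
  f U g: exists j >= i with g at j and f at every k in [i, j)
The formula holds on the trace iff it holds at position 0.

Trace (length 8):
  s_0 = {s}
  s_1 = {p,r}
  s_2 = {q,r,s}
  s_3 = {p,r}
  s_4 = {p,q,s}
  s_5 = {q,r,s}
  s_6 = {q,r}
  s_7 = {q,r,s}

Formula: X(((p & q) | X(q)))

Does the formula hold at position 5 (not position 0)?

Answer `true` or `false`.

s_0={s}: X(((p & q) | X(q)))=True ((p & q) | X(q))=False (p & q)=False p=False q=False X(q)=False
s_1={p,r}: X(((p & q) | X(q)))=False ((p & q) | X(q))=True (p & q)=False p=True q=False X(q)=True
s_2={q,r,s}: X(((p & q) | X(q)))=True ((p & q) | X(q))=False (p & q)=False p=False q=True X(q)=False
s_3={p,r}: X(((p & q) | X(q)))=True ((p & q) | X(q))=True (p & q)=False p=True q=False X(q)=True
s_4={p,q,s}: X(((p & q) | X(q)))=True ((p & q) | X(q))=True (p & q)=True p=True q=True X(q)=True
s_5={q,r,s}: X(((p & q) | X(q)))=True ((p & q) | X(q))=True (p & q)=False p=False q=True X(q)=True
s_6={q,r}: X(((p & q) | X(q)))=False ((p & q) | X(q))=True (p & q)=False p=False q=True X(q)=True
s_7={q,r,s}: X(((p & q) | X(q)))=False ((p & q) | X(q))=False (p & q)=False p=False q=True X(q)=False
Evaluating at position 5: result = True

Answer: true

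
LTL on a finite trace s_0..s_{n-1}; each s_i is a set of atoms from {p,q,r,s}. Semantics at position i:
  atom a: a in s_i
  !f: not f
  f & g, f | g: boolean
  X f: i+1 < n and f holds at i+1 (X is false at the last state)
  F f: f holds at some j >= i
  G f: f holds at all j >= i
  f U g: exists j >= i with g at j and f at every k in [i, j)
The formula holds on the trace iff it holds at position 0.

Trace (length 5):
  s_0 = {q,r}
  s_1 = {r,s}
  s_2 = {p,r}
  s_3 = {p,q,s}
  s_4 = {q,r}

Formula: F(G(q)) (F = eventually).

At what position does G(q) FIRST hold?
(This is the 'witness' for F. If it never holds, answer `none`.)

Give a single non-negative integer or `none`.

s_0={q,r}: G(q)=False q=True
s_1={r,s}: G(q)=False q=False
s_2={p,r}: G(q)=False q=False
s_3={p,q,s}: G(q)=True q=True
s_4={q,r}: G(q)=True q=True
F(G(q)) holds; first witness at position 3.

Answer: 3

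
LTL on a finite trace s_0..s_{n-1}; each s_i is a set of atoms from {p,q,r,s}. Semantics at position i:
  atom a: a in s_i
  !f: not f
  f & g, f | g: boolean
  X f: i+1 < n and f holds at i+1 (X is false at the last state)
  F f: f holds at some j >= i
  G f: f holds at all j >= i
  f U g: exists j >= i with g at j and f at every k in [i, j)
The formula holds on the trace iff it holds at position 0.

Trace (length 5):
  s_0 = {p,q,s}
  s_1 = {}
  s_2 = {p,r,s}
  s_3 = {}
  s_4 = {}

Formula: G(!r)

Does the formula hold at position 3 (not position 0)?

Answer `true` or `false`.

Answer: true

Derivation:
s_0={p,q,s}: G(!r)=False !r=True r=False
s_1={}: G(!r)=False !r=True r=False
s_2={p,r,s}: G(!r)=False !r=False r=True
s_3={}: G(!r)=True !r=True r=False
s_4={}: G(!r)=True !r=True r=False
Evaluating at position 3: result = True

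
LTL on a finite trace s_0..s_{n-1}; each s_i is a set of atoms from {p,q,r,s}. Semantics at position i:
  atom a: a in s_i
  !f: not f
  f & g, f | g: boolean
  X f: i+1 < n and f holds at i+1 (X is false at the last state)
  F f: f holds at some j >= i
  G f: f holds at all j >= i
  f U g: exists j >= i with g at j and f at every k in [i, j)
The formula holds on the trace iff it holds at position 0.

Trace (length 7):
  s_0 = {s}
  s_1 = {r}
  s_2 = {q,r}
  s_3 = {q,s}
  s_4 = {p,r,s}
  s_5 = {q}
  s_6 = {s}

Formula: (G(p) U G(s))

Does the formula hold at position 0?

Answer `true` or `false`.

s_0={s}: (G(p) U G(s))=False G(p)=False p=False G(s)=False s=True
s_1={r}: (G(p) U G(s))=False G(p)=False p=False G(s)=False s=False
s_2={q,r}: (G(p) U G(s))=False G(p)=False p=False G(s)=False s=False
s_3={q,s}: (G(p) U G(s))=False G(p)=False p=False G(s)=False s=True
s_4={p,r,s}: (G(p) U G(s))=False G(p)=False p=True G(s)=False s=True
s_5={q}: (G(p) U G(s))=False G(p)=False p=False G(s)=False s=False
s_6={s}: (G(p) U G(s))=True G(p)=False p=False G(s)=True s=True

Answer: false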